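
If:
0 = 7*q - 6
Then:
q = 6/7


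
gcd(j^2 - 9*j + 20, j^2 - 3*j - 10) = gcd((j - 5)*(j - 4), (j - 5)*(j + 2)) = j - 5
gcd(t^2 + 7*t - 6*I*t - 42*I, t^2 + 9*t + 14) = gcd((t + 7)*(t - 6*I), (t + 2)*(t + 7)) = t + 7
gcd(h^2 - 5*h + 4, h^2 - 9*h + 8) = h - 1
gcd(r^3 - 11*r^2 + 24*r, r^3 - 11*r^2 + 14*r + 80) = r - 8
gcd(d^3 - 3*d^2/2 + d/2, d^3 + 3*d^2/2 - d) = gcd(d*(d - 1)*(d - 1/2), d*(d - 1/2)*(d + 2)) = d^2 - d/2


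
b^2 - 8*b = b*(b - 8)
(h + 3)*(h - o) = h^2 - h*o + 3*h - 3*o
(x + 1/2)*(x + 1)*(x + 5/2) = x^3 + 4*x^2 + 17*x/4 + 5/4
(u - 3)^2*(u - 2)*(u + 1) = u^4 - 7*u^3 + 13*u^2 + 3*u - 18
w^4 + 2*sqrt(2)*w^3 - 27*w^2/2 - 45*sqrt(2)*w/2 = w*(w - 5*sqrt(2)/2)*(w + 3*sqrt(2)/2)*(w + 3*sqrt(2))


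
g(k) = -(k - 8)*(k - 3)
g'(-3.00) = 17.00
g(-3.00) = -66.00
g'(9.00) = -7.00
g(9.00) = -6.00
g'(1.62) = 7.76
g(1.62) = -8.80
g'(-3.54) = 18.08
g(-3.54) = -75.47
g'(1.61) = 7.78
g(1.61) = -8.88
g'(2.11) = 6.78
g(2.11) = -5.24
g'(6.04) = -1.08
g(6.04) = 5.96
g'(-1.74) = 14.48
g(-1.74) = -46.17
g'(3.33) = 4.34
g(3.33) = 1.54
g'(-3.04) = 17.08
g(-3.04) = -66.68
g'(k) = 11 - 2*k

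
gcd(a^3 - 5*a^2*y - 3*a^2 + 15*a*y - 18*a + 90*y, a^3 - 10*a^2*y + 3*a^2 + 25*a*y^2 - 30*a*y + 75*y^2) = -a^2 + 5*a*y - 3*a + 15*y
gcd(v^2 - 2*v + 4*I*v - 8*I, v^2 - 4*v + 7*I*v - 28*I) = 1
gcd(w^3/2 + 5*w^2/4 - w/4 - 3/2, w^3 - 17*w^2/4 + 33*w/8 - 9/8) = 1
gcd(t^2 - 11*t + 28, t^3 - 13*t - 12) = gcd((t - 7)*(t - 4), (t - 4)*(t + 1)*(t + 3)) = t - 4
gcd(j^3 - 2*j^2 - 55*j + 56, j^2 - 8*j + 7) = j - 1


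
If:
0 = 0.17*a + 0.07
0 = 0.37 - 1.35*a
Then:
No Solution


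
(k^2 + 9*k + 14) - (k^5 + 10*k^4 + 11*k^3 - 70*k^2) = -k^5 - 10*k^4 - 11*k^3 + 71*k^2 + 9*k + 14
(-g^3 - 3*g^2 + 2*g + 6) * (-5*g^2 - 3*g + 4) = 5*g^5 + 18*g^4 - 5*g^3 - 48*g^2 - 10*g + 24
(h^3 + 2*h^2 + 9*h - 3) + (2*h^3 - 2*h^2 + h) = 3*h^3 + 10*h - 3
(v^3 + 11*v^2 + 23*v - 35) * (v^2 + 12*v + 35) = v^5 + 23*v^4 + 190*v^3 + 626*v^2 + 385*v - 1225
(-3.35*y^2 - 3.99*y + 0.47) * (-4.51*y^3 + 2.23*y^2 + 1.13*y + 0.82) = 15.1085*y^5 + 10.5244*y^4 - 14.8029*y^3 - 6.2076*y^2 - 2.7407*y + 0.3854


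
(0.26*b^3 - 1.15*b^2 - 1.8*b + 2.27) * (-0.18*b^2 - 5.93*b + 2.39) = -0.0468*b^5 - 1.3348*b^4 + 7.7649*b^3 + 7.5169*b^2 - 17.7631*b + 5.4253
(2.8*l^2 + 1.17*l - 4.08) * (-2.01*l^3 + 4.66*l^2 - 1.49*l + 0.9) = -5.628*l^5 + 10.6963*l^4 + 9.481*l^3 - 18.2361*l^2 + 7.1322*l - 3.672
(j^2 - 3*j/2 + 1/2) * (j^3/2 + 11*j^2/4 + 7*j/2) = j^5/2 + 2*j^4 - 3*j^3/8 - 31*j^2/8 + 7*j/4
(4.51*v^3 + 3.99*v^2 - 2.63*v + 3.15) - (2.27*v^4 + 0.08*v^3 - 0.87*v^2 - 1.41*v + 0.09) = -2.27*v^4 + 4.43*v^3 + 4.86*v^2 - 1.22*v + 3.06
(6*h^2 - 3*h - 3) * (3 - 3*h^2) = -18*h^4 + 9*h^3 + 27*h^2 - 9*h - 9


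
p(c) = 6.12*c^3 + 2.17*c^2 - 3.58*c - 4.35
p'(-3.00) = 148.64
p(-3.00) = -139.32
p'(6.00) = 683.42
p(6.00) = 1374.21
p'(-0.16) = -3.80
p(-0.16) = -3.75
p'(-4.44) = 339.09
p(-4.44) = -481.35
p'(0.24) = -1.48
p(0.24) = -5.00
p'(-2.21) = 76.50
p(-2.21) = -51.90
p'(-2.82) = 130.19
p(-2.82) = -114.24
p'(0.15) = -2.52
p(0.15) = -4.82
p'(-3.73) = 235.67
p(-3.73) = -278.40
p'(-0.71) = 2.59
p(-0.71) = -2.90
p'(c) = 18.36*c^2 + 4.34*c - 3.58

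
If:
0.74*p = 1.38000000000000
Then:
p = 1.86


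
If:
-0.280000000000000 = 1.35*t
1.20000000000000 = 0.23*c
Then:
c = 5.22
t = -0.21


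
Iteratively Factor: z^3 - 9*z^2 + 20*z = (z - 5)*(z^2 - 4*z) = z*(z - 5)*(z - 4)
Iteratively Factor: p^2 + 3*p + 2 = (p + 2)*(p + 1)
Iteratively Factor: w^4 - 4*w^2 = (w + 2)*(w^3 - 2*w^2) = w*(w + 2)*(w^2 - 2*w) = w*(w - 2)*(w + 2)*(w)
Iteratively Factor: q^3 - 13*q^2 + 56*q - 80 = (q - 5)*(q^2 - 8*q + 16) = (q - 5)*(q - 4)*(q - 4)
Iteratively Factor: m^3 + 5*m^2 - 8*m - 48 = (m + 4)*(m^2 + m - 12) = (m - 3)*(m + 4)*(m + 4)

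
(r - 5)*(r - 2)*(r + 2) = r^3 - 5*r^2 - 4*r + 20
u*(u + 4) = u^2 + 4*u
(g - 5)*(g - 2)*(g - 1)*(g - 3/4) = g^4 - 35*g^3/4 + 23*g^2 - 91*g/4 + 15/2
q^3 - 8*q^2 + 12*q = q*(q - 6)*(q - 2)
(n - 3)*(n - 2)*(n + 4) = n^3 - n^2 - 14*n + 24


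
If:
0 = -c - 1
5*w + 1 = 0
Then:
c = -1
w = -1/5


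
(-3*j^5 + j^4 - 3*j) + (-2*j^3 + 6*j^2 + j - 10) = -3*j^5 + j^4 - 2*j^3 + 6*j^2 - 2*j - 10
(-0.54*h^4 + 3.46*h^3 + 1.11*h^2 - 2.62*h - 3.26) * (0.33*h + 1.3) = -0.1782*h^5 + 0.4398*h^4 + 4.8643*h^3 + 0.5784*h^2 - 4.4818*h - 4.238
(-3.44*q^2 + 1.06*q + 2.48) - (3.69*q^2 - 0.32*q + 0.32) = -7.13*q^2 + 1.38*q + 2.16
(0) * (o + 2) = 0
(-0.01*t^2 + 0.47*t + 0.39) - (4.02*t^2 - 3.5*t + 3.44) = -4.03*t^2 + 3.97*t - 3.05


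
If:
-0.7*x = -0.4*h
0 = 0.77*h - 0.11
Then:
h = 0.14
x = 0.08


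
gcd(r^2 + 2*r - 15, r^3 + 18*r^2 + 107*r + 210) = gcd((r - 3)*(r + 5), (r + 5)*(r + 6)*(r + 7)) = r + 5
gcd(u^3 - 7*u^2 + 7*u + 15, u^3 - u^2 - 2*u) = u + 1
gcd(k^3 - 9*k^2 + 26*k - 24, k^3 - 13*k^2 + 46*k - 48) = k^2 - 5*k + 6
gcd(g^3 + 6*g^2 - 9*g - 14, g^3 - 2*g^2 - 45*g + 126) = g + 7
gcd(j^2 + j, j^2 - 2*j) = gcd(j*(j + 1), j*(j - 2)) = j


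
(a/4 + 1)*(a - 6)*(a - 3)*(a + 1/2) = a^4/4 - 9*a^3/8 - 41*a^2/8 + 63*a/4 + 9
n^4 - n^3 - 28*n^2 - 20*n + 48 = (n - 6)*(n - 1)*(n + 2)*(n + 4)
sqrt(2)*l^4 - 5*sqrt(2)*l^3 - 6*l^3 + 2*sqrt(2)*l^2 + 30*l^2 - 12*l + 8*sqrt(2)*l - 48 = (l - 4)*(l - 2)*(l - 3*sqrt(2))*(sqrt(2)*l + sqrt(2))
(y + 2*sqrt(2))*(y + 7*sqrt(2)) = y^2 + 9*sqrt(2)*y + 28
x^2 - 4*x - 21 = (x - 7)*(x + 3)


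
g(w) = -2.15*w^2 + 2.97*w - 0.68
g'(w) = 2.97 - 4.3*w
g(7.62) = -102.89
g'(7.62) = -29.80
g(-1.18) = -7.18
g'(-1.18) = 8.04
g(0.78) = 0.33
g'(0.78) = -0.38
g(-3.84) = -43.79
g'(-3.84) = 19.48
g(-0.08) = -0.93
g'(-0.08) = 3.31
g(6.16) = -63.97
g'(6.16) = -23.52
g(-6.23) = -102.63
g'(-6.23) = 29.76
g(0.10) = -0.40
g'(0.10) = 2.54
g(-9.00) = -201.56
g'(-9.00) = 41.67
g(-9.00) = -201.56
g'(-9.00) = 41.67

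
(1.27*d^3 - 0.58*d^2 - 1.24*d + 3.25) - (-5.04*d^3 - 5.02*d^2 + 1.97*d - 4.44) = 6.31*d^3 + 4.44*d^2 - 3.21*d + 7.69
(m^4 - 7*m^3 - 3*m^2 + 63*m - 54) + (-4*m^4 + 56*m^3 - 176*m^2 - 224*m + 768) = -3*m^4 + 49*m^3 - 179*m^2 - 161*m + 714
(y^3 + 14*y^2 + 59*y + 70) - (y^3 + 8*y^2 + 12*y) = 6*y^2 + 47*y + 70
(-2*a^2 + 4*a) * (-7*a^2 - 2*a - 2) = 14*a^4 - 24*a^3 - 4*a^2 - 8*a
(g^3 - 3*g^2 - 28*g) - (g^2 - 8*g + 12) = g^3 - 4*g^2 - 20*g - 12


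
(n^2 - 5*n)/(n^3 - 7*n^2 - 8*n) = (5 - n)/(-n^2 + 7*n + 8)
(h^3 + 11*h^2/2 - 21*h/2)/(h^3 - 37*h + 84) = h*(2*h - 3)/(2*(h^2 - 7*h + 12))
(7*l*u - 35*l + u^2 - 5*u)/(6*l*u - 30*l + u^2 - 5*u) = (7*l + u)/(6*l + u)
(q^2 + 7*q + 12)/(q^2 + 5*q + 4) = (q + 3)/(q + 1)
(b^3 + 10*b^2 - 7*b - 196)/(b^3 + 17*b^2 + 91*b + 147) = (b - 4)/(b + 3)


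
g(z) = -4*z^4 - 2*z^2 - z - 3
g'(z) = -16*z^3 - 4*z - 1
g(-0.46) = -3.14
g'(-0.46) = 2.40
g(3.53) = -652.55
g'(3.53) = -718.91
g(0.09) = -3.11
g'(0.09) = -1.37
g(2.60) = -201.91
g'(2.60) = -292.62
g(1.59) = -35.21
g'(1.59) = -71.67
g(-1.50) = -26.25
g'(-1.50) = 59.00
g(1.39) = -23.19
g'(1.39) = -49.53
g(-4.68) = -1960.99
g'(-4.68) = 1657.77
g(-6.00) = -5253.00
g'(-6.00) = 3479.00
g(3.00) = -348.00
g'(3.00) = -445.00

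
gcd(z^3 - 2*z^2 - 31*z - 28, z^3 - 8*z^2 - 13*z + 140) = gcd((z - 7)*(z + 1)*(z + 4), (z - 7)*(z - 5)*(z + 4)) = z^2 - 3*z - 28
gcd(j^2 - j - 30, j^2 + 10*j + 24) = 1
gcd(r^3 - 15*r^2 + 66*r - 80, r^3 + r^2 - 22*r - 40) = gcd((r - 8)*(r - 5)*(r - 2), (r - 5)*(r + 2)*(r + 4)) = r - 5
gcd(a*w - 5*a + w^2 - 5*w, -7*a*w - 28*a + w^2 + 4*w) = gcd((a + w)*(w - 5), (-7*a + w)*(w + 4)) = 1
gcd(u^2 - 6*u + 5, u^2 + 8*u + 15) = 1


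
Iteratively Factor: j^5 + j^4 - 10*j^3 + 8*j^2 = (j - 2)*(j^4 + 3*j^3 - 4*j^2) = (j - 2)*(j + 4)*(j^3 - j^2) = j*(j - 2)*(j + 4)*(j^2 - j) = j*(j - 2)*(j - 1)*(j + 4)*(j)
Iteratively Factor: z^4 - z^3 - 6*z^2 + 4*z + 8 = (z + 1)*(z^3 - 2*z^2 - 4*z + 8) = (z + 1)*(z + 2)*(z^2 - 4*z + 4) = (z - 2)*(z + 1)*(z + 2)*(z - 2)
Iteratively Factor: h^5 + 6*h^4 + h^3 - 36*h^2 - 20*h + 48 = (h - 1)*(h^4 + 7*h^3 + 8*h^2 - 28*h - 48) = (h - 1)*(h + 2)*(h^3 + 5*h^2 - 2*h - 24) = (h - 2)*(h - 1)*(h + 2)*(h^2 + 7*h + 12) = (h - 2)*(h - 1)*(h + 2)*(h + 4)*(h + 3)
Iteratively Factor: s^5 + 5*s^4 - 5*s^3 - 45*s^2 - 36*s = (s)*(s^4 + 5*s^3 - 5*s^2 - 45*s - 36) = s*(s + 3)*(s^3 + 2*s^2 - 11*s - 12) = s*(s + 1)*(s + 3)*(s^2 + s - 12) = s*(s + 1)*(s + 3)*(s + 4)*(s - 3)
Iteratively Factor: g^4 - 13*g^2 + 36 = (g + 3)*(g^3 - 3*g^2 - 4*g + 12) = (g - 3)*(g + 3)*(g^2 - 4) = (g - 3)*(g + 2)*(g + 3)*(g - 2)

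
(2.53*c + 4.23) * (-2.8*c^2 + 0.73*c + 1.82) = -7.084*c^3 - 9.9971*c^2 + 7.6925*c + 7.6986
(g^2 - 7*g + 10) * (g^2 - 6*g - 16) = g^4 - 13*g^3 + 36*g^2 + 52*g - 160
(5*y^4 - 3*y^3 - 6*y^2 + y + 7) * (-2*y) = -10*y^5 + 6*y^4 + 12*y^3 - 2*y^2 - 14*y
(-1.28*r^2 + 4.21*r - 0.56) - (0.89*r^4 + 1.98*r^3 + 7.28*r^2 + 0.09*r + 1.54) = -0.89*r^4 - 1.98*r^3 - 8.56*r^2 + 4.12*r - 2.1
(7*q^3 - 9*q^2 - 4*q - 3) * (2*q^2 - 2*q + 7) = 14*q^5 - 32*q^4 + 59*q^3 - 61*q^2 - 22*q - 21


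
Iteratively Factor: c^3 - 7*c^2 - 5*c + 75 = (c + 3)*(c^2 - 10*c + 25) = (c - 5)*(c + 3)*(c - 5)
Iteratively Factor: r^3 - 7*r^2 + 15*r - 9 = (r - 3)*(r^2 - 4*r + 3) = (r - 3)*(r - 1)*(r - 3)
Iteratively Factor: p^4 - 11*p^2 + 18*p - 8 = (p - 2)*(p^3 + 2*p^2 - 7*p + 4) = (p - 2)*(p - 1)*(p^2 + 3*p - 4) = (p - 2)*(p - 1)*(p + 4)*(p - 1)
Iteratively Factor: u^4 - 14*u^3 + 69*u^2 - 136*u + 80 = (u - 5)*(u^3 - 9*u^2 + 24*u - 16) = (u - 5)*(u - 1)*(u^2 - 8*u + 16) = (u - 5)*(u - 4)*(u - 1)*(u - 4)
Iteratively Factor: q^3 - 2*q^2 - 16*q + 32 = (q - 4)*(q^2 + 2*q - 8) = (q - 4)*(q + 4)*(q - 2)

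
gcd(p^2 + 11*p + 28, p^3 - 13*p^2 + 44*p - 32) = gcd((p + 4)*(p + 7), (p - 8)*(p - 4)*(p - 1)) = 1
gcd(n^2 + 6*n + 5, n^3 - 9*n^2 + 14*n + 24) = n + 1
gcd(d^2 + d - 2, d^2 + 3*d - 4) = d - 1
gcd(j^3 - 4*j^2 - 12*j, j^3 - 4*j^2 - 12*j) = j^3 - 4*j^2 - 12*j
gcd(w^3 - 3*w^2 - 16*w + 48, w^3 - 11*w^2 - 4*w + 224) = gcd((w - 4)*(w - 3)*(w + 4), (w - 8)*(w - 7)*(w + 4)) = w + 4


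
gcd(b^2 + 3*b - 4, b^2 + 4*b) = b + 4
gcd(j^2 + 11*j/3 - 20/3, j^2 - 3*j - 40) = j + 5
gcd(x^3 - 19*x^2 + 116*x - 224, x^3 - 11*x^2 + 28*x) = x^2 - 11*x + 28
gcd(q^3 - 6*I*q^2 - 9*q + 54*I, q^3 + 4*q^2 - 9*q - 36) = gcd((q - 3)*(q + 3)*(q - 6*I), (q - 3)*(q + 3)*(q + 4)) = q^2 - 9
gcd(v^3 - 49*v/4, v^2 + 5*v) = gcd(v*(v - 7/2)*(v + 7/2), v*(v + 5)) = v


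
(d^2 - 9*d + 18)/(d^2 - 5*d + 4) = (d^2 - 9*d + 18)/(d^2 - 5*d + 4)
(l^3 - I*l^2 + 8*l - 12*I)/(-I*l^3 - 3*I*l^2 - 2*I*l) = (I*l^3 + l^2 + 8*I*l + 12)/(l*(l^2 + 3*l + 2))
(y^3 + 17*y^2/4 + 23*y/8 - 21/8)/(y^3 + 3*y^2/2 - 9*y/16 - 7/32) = 4*(y + 3)/(4*y + 1)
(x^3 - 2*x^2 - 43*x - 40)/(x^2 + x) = x - 3 - 40/x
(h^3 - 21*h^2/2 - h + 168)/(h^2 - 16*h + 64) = (h^2 - 5*h/2 - 21)/(h - 8)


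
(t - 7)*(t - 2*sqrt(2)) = t^2 - 7*t - 2*sqrt(2)*t + 14*sqrt(2)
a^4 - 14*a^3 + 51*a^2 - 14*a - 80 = (a - 8)*(a - 5)*(a - 2)*(a + 1)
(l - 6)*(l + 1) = l^2 - 5*l - 6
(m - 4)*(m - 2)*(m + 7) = m^3 + m^2 - 34*m + 56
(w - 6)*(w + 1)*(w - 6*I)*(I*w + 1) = I*w^4 + 7*w^3 - 5*I*w^3 - 35*w^2 - 12*I*w^2 - 42*w + 30*I*w + 36*I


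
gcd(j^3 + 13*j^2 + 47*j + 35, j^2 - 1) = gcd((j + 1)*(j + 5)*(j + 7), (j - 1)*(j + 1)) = j + 1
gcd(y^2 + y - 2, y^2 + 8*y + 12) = y + 2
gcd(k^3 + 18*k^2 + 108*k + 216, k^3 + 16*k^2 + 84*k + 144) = k^2 + 12*k + 36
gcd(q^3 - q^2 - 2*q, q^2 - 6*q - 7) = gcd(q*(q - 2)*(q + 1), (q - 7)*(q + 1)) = q + 1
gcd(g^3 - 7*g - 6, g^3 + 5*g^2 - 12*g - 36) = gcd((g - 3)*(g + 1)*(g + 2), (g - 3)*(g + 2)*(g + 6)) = g^2 - g - 6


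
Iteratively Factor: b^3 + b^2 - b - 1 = (b + 1)*(b^2 - 1) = (b + 1)^2*(b - 1)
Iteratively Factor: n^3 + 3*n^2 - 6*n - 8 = (n - 2)*(n^2 + 5*n + 4) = (n - 2)*(n + 4)*(n + 1)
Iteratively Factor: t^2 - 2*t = (t - 2)*(t)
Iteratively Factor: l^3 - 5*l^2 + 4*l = (l)*(l^2 - 5*l + 4) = l*(l - 1)*(l - 4)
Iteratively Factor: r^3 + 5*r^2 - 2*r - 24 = (r - 2)*(r^2 + 7*r + 12) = (r - 2)*(r + 4)*(r + 3)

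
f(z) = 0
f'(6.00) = 0.00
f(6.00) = 0.00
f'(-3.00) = 0.00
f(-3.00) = 0.00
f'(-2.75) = 0.00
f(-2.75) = 0.00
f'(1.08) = 0.00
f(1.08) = 0.00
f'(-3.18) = 0.00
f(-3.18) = 0.00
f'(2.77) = 0.00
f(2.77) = 0.00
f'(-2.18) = 0.00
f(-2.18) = 0.00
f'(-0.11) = 0.00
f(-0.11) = 0.00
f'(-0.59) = 0.00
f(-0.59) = 0.00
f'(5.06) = 0.00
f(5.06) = 0.00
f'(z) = 0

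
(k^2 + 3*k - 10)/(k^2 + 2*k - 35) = (k^2 + 3*k - 10)/(k^2 + 2*k - 35)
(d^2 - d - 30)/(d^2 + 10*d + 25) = (d - 6)/(d + 5)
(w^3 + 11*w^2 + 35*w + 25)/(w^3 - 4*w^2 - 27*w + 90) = (w^2 + 6*w + 5)/(w^2 - 9*w + 18)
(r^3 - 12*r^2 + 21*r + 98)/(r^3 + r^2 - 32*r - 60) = (r^2 - 14*r + 49)/(r^2 - r - 30)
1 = 1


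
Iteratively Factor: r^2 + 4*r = (r)*(r + 4)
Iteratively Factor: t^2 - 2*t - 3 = (t + 1)*(t - 3)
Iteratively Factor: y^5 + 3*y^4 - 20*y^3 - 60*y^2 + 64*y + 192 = (y - 2)*(y^4 + 5*y^3 - 10*y^2 - 80*y - 96) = (y - 2)*(y + 4)*(y^3 + y^2 - 14*y - 24) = (y - 4)*(y - 2)*(y + 4)*(y^2 + 5*y + 6) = (y - 4)*(y - 2)*(y + 3)*(y + 4)*(y + 2)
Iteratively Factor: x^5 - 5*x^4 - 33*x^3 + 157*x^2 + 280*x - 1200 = (x + 4)*(x^4 - 9*x^3 + 3*x^2 + 145*x - 300) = (x - 5)*(x + 4)*(x^3 - 4*x^2 - 17*x + 60) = (x - 5)^2*(x + 4)*(x^2 + x - 12) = (x - 5)^2*(x + 4)^2*(x - 3)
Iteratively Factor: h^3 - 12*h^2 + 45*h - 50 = (h - 5)*(h^2 - 7*h + 10) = (h - 5)^2*(h - 2)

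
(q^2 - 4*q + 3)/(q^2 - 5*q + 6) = (q - 1)/(q - 2)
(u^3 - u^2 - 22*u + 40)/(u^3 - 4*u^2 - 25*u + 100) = (u - 2)/(u - 5)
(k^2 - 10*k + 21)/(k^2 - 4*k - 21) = (k - 3)/(k + 3)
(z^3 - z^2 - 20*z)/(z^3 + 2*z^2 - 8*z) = (z - 5)/(z - 2)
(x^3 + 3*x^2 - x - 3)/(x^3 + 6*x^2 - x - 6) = (x + 3)/(x + 6)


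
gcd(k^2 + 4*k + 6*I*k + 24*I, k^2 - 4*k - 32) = k + 4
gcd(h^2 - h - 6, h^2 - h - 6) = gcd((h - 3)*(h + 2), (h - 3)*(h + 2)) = h^2 - h - 6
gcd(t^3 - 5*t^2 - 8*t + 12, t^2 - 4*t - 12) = t^2 - 4*t - 12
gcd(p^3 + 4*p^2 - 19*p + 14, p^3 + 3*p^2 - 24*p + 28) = p^2 + 5*p - 14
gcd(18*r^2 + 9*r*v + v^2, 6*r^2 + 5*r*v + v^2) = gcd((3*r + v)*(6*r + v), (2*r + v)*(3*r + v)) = 3*r + v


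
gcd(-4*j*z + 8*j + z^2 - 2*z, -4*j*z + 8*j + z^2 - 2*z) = -4*j*z + 8*j + z^2 - 2*z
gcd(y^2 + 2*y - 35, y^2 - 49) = y + 7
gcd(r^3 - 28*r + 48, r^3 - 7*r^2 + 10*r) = r - 2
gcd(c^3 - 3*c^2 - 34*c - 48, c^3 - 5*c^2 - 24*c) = c^2 - 5*c - 24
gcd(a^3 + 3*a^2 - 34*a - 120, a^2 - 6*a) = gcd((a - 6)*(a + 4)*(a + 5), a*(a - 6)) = a - 6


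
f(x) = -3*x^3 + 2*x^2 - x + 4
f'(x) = -9*x^2 + 4*x - 1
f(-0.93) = 9.07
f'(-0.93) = -12.50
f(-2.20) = 47.82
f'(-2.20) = -53.36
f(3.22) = -78.64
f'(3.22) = -81.44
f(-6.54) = 935.26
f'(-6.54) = -412.10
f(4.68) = -264.38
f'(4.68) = -179.40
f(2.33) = -25.42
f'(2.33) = -40.54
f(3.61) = -114.68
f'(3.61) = -103.85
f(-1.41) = 17.80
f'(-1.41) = -24.53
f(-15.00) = 10594.00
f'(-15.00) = -2086.00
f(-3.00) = 106.00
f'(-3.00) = -94.00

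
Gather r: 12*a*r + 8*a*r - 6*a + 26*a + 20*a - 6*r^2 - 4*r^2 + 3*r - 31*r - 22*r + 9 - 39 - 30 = 40*a - 10*r^2 + r*(20*a - 50) - 60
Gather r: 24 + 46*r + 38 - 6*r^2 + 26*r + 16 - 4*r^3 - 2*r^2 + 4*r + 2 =-4*r^3 - 8*r^2 + 76*r + 80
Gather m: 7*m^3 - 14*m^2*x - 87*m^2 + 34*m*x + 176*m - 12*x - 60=7*m^3 + m^2*(-14*x - 87) + m*(34*x + 176) - 12*x - 60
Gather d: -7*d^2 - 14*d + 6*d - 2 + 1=-7*d^2 - 8*d - 1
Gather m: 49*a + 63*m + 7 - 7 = 49*a + 63*m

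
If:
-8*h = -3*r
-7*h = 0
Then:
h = 0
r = 0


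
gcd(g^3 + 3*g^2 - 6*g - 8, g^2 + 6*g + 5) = g + 1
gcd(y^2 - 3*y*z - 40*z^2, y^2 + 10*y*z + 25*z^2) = y + 5*z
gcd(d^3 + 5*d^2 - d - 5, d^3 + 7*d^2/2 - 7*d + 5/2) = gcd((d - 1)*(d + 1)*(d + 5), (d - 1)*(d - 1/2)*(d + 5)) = d^2 + 4*d - 5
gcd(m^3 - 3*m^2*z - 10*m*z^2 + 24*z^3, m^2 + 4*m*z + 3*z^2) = m + 3*z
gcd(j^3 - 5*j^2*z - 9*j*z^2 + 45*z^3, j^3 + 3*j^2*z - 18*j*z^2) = -j + 3*z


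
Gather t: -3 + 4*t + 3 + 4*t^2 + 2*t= 4*t^2 + 6*t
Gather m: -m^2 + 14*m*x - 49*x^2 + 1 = -m^2 + 14*m*x - 49*x^2 + 1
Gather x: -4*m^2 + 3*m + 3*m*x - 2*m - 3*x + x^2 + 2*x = -4*m^2 + m + x^2 + x*(3*m - 1)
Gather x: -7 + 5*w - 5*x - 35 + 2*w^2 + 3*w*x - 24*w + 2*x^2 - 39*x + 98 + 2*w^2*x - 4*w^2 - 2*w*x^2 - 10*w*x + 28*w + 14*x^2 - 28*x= -2*w^2 + 9*w + x^2*(16 - 2*w) + x*(2*w^2 - 7*w - 72) + 56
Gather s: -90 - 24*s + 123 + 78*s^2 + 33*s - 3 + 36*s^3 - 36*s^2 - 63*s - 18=36*s^3 + 42*s^2 - 54*s + 12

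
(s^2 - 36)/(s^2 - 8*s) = (s^2 - 36)/(s*(s - 8))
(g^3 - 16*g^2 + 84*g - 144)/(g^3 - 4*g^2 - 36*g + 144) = (g - 6)/(g + 6)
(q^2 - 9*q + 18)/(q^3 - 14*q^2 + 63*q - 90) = 1/(q - 5)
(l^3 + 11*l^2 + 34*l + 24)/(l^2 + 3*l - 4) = (l^2 + 7*l + 6)/(l - 1)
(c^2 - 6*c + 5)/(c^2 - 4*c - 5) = (c - 1)/(c + 1)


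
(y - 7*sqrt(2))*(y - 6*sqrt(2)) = y^2 - 13*sqrt(2)*y + 84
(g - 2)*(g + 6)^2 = g^3 + 10*g^2 + 12*g - 72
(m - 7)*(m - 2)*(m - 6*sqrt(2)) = m^3 - 9*m^2 - 6*sqrt(2)*m^2 + 14*m + 54*sqrt(2)*m - 84*sqrt(2)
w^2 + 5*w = w*(w + 5)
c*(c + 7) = c^2 + 7*c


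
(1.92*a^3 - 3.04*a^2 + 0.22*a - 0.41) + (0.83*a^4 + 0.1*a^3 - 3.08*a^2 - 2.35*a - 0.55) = 0.83*a^4 + 2.02*a^3 - 6.12*a^2 - 2.13*a - 0.96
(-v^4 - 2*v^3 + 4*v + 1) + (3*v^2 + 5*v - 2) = -v^4 - 2*v^3 + 3*v^2 + 9*v - 1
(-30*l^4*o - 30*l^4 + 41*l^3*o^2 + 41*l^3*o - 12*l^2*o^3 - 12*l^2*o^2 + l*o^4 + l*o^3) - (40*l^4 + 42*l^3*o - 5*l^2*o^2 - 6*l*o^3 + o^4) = -30*l^4*o - 70*l^4 + 41*l^3*o^2 - l^3*o - 12*l^2*o^3 - 7*l^2*o^2 + l*o^4 + 7*l*o^3 - o^4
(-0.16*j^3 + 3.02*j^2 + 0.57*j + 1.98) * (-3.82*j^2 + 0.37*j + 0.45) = 0.6112*j^5 - 11.5956*j^4 - 1.132*j^3 - 5.9937*j^2 + 0.9891*j + 0.891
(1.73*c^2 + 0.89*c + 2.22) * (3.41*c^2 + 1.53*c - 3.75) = 5.8993*c^4 + 5.6818*c^3 + 2.4444*c^2 + 0.0591000000000004*c - 8.325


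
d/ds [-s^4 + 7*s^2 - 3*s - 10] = -4*s^3 + 14*s - 3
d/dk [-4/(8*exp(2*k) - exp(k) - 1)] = (64*exp(k) - 4)*exp(k)/(-8*exp(2*k) + exp(k) + 1)^2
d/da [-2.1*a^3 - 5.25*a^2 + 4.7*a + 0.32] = -6.3*a^2 - 10.5*a + 4.7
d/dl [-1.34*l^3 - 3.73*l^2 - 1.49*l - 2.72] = -4.02*l^2 - 7.46*l - 1.49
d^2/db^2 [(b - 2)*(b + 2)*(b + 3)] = 6*b + 6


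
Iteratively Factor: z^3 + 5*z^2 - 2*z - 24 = (z + 3)*(z^2 + 2*z - 8) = (z - 2)*(z + 3)*(z + 4)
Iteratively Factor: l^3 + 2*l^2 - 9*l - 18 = (l - 3)*(l^2 + 5*l + 6) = (l - 3)*(l + 2)*(l + 3)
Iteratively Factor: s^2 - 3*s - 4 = (s + 1)*(s - 4)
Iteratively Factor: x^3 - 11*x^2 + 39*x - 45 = (x - 3)*(x^2 - 8*x + 15) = (x - 5)*(x - 3)*(x - 3)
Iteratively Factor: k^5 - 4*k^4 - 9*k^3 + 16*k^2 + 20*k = (k + 2)*(k^4 - 6*k^3 + 3*k^2 + 10*k) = (k - 2)*(k + 2)*(k^3 - 4*k^2 - 5*k) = (k - 5)*(k - 2)*(k + 2)*(k^2 + k) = k*(k - 5)*(k - 2)*(k + 2)*(k + 1)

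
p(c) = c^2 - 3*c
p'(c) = 2*c - 3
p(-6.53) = 62.23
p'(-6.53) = -16.06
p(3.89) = 3.46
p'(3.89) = 4.78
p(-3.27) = 20.50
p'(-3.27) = -9.54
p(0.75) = -1.69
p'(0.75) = -1.50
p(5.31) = 12.27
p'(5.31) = 7.62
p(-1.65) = 7.67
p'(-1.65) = -6.30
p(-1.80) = 8.64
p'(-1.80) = -6.60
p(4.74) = 8.25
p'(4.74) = 6.48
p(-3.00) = 18.00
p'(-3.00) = -9.00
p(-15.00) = 270.00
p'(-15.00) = -33.00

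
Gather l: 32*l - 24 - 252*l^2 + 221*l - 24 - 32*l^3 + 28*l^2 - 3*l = -32*l^3 - 224*l^2 + 250*l - 48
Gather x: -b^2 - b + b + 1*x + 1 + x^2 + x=-b^2 + x^2 + 2*x + 1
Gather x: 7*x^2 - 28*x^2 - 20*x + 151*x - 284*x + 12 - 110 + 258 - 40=-21*x^2 - 153*x + 120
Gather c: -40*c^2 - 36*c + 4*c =-40*c^2 - 32*c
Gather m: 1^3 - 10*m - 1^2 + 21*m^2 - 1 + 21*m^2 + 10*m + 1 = 42*m^2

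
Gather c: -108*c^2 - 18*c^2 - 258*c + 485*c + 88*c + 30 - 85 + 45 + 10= -126*c^2 + 315*c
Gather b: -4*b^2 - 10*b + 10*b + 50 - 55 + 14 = 9 - 4*b^2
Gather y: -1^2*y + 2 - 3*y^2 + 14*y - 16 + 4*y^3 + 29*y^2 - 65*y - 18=4*y^3 + 26*y^2 - 52*y - 32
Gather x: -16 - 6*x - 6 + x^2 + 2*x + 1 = x^2 - 4*x - 21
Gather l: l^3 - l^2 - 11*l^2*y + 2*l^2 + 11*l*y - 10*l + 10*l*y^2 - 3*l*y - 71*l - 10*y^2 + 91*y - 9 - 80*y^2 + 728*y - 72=l^3 + l^2*(1 - 11*y) + l*(10*y^2 + 8*y - 81) - 90*y^2 + 819*y - 81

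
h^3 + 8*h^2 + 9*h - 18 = (h - 1)*(h + 3)*(h + 6)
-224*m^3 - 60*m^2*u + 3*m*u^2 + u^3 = (-8*m + u)*(4*m + u)*(7*m + u)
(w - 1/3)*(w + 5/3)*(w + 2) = w^3 + 10*w^2/3 + 19*w/9 - 10/9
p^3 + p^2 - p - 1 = (p - 1)*(p + 1)^2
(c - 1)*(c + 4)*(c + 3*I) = c^3 + 3*c^2 + 3*I*c^2 - 4*c + 9*I*c - 12*I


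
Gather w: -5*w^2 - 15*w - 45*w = -5*w^2 - 60*w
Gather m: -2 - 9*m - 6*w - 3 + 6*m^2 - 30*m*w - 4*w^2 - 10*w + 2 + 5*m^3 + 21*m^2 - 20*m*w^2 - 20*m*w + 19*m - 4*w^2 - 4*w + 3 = 5*m^3 + 27*m^2 + m*(-20*w^2 - 50*w + 10) - 8*w^2 - 20*w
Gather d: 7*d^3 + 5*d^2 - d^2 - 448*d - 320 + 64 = 7*d^3 + 4*d^2 - 448*d - 256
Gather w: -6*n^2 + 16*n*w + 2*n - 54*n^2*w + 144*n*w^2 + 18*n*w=-6*n^2 + 144*n*w^2 + 2*n + w*(-54*n^2 + 34*n)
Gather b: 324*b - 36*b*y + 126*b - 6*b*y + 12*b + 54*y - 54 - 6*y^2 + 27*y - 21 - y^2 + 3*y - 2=b*(462 - 42*y) - 7*y^2 + 84*y - 77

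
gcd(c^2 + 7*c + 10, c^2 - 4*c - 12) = c + 2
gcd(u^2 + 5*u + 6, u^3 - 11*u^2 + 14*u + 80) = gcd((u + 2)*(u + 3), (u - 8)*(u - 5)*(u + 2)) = u + 2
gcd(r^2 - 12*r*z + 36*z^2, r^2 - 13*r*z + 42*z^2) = -r + 6*z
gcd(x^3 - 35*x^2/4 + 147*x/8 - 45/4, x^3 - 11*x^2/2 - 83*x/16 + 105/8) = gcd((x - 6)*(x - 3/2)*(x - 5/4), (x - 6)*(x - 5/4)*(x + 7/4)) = x^2 - 29*x/4 + 15/2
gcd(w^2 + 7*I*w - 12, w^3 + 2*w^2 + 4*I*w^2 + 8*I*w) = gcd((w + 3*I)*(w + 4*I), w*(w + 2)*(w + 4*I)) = w + 4*I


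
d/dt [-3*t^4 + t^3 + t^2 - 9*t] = -12*t^3 + 3*t^2 + 2*t - 9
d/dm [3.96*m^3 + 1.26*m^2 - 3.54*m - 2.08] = 11.88*m^2 + 2.52*m - 3.54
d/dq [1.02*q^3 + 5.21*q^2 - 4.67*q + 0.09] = 3.06*q^2 + 10.42*q - 4.67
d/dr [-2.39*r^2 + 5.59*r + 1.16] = 5.59 - 4.78*r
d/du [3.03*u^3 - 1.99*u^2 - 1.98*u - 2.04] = 9.09*u^2 - 3.98*u - 1.98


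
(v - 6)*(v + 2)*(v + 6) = v^3 + 2*v^2 - 36*v - 72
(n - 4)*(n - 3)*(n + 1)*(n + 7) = n^4 + n^3 - 37*n^2 + 47*n + 84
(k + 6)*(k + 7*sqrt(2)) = k^2 + 6*k + 7*sqrt(2)*k + 42*sqrt(2)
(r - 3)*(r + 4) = r^2 + r - 12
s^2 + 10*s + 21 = (s + 3)*(s + 7)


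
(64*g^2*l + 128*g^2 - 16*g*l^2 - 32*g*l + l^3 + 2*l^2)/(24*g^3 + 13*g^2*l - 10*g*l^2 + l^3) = (8*g*l + 16*g - l^2 - 2*l)/(3*g^2 + 2*g*l - l^2)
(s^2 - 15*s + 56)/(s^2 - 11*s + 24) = (s - 7)/(s - 3)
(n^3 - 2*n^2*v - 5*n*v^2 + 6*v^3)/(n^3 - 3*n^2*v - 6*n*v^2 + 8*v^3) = (-n + 3*v)/(-n + 4*v)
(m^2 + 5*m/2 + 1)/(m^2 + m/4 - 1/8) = 4*(m + 2)/(4*m - 1)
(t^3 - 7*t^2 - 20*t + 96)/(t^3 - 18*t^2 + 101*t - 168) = (t + 4)/(t - 7)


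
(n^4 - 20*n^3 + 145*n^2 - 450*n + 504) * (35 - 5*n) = -5*n^5 + 135*n^4 - 1425*n^3 + 7325*n^2 - 18270*n + 17640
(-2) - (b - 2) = -b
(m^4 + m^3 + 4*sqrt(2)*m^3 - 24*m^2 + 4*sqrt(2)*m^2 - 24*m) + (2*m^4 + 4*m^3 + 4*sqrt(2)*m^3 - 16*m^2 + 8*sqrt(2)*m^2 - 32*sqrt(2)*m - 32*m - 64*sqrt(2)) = 3*m^4 + 5*m^3 + 8*sqrt(2)*m^3 - 40*m^2 + 12*sqrt(2)*m^2 - 56*m - 32*sqrt(2)*m - 64*sqrt(2)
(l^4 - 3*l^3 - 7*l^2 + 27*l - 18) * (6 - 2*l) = -2*l^5 + 12*l^4 - 4*l^3 - 96*l^2 + 198*l - 108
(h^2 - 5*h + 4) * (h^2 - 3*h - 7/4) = h^4 - 8*h^3 + 69*h^2/4 - 13*h/4 - 7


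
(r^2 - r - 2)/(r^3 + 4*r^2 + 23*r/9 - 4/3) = 9*(r^2 - r - 2)/(9*r^3 + 36*r^2 + 23*r - 12)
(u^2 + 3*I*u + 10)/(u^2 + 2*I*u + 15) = (u - 2*I)/(u - 3*I)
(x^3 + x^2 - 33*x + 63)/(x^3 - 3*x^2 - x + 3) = (x^2 + 4*x - 21)/(x^2 - 1)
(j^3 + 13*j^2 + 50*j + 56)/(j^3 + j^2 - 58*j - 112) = (j + 4)/(j - 8)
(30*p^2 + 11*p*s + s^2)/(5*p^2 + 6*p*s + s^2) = (6*p + s)/(p + s)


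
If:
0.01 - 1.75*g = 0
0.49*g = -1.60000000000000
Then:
No Solution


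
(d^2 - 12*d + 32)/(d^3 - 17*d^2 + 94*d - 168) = (d - 8)/(d^2 - 13*d + 42)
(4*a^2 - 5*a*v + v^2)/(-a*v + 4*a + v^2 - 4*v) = (-4*a + v)/(v - 4)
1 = 1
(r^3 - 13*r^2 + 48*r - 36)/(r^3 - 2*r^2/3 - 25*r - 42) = 3*(r^2 - 7*r + 6)/(3*r^2 + 16*r + 21)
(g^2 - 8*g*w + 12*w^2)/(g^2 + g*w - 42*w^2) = (g - 2*w)/(g + 7*w)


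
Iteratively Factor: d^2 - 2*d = (d)*(d - 2)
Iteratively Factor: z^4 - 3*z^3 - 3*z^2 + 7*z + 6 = (z - 3)*(z^3 - 3*z - 2) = (z - 3)*(z + 1)*(z^2 - z - 2) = (z - 3)*(z + 1)^2*(z - 2)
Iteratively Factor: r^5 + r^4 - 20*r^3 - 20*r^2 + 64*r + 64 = (r - 4)*(r^4 + 5*r^3 - 20*r - 16) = (r - 4)*(r + 2)*(r^3 + 3*r^2 - 6*r - 8) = (r - 4)*(r + 2)*(r + 4)*(r^2 - r - 2) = (r - 4)*(r + 1)*(r + 2)*(r + 4)*(r - 2)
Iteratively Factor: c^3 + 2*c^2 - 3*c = (c - 1)*(c^2 + 3*c) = (c - 1)*(c + 3)*(c)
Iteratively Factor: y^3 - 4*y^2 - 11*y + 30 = (y + 3)*(y^2 - 7*y + 10) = (y - 2)*(y + 3)*(y - 5)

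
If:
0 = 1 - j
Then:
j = 1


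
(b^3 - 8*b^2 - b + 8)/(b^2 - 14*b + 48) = (b^2 - 1)/(b - 6)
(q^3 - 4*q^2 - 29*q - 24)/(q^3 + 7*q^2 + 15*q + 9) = (q - 8)/(q + 3)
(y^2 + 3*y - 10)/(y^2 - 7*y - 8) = (-y^2 - 3*y + 10)/(-y^2 + 7*y + 8)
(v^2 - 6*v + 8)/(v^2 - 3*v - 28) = (-v^2 + 6*v - 8)/(-v^2 + 3*v + 28)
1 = 1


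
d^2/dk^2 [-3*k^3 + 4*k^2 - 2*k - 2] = 8 - 18*k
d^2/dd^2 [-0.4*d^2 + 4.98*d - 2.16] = -0.800000000000000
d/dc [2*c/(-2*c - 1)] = -2/(2*c + 1)^2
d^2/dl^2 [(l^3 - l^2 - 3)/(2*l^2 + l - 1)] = 10*(l^3 - 9*l^2 - 3*l - 2)/(8*l^6 + 12*l^5 - 6*l^4 - 11*l^3 + 3*l^2 + 3*l - 1)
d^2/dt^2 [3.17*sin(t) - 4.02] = -3.17*sin(t)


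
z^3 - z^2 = z^2*(z - 1)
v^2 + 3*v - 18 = (v - 3)*(v + 6)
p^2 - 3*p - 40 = (p - 8)*(p + 5)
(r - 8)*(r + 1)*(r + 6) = r^3 - r^2 - 50*r - 48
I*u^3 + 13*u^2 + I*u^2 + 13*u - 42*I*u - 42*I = (u - 7*I)*(u - 6*I)*(I*u + I)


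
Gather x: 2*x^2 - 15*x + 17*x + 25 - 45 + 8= 2*x^2 + 2*x - 12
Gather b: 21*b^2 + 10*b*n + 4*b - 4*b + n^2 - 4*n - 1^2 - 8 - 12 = 21*b^2 + 10*b*n + n^2 - 4*n - 21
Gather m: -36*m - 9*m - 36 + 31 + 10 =5 - 45*m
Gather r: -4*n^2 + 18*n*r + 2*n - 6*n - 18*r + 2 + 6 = -4*n^2 - 4*n + r*(18*n - 18) + 8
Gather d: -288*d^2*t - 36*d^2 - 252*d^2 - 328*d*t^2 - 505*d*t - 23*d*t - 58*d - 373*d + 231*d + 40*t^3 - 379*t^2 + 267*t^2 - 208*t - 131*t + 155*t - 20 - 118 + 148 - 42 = d^2*(-288*t - 288) + d*(-328*t^2 - 528*t - 200) + 40*t^3 - 112*t^2 - 184*t - 32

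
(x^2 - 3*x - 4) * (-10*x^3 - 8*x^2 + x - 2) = -10*x^5 + 22*x^4 + 65*x^3 + 27*x^2 + 2*x + 8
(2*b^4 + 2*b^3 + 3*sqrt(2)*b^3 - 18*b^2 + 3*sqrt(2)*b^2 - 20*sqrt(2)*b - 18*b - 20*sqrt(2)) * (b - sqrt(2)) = 2*b^5 + sqrt(2)*b^4 + 2*b^4 - 24*b^3 + sqrt(2)*b^3 - 24*b^2 - 2*sqrt(2)*b^2 - 2*sqrt(2)*b + 40*b + 40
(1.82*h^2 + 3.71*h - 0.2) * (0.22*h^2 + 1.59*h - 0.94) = 0.4004*h^4 + 3.71*h^3 + 4.1441*h^2 - 3.8054*h + 0.188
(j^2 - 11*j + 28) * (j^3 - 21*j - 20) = j^5 - 11*j^4 + 7*j^3 + 211*j^2 - 368*j - 560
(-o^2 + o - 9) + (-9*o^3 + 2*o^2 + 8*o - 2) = -9*o^3 + o^2 + 9*o - 11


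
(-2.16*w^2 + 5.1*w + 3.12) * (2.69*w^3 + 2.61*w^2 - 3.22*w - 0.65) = -5.8104*w^5 + 8.0814*w^4 + 28.659*w^3 - 6.8748*w^2 - 13.3614*w - 2.028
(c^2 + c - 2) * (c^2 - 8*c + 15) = c^4 - 7*c^3 + 5*c^2 + 31*c - 30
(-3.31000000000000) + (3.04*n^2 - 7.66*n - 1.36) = 3.04*n^2 - 7.66*n - 4.67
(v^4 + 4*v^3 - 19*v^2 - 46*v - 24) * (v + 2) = v^5 + 6*v^4 - 11*v^3 - 84*v^2 - 116*v - 48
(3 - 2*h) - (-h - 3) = 6 - h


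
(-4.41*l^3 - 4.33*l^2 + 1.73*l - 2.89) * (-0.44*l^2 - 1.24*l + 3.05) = 1.9404*l^5 + 7.3736*l^4 - 8.8425*l^3 - 14.0801*l^2 + 8.8601*l - 8.8145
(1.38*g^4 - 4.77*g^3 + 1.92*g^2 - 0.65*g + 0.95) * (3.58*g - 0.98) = 4.9404*g^5 - 18.429*g^4 + 11.5482*g^3 - 4.2086*g^2 + 4.038*g - 0.931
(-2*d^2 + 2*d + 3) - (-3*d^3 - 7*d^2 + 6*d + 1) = 3*d^3 + 5*d^2 - 4*d + 2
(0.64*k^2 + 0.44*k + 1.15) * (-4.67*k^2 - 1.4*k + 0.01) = -2.9888*k^4 - 2.9508*k^3 - 5.9801*k^2 - 1.6056*k + 0.0115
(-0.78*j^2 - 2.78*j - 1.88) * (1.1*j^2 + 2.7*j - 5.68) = -0.858*j^4 - 5.164*j^3 - 5.1436*j^2 + 10.7144*j + 10.6784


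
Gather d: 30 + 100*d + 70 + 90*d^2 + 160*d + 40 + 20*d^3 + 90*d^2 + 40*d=20*d^3 + 180*d^2 + 300*d + 140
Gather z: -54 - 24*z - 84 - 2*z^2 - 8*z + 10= -2*z^2 - 32*z - 128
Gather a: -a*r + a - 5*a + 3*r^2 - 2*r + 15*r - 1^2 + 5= a*(-r - 4) + 3*r^2 + 13*r + 4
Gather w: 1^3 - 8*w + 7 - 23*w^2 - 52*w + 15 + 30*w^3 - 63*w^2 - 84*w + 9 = 30*w^3 - 86*w^2 - 144*w + 32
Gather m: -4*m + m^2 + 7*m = m^2 + 3*m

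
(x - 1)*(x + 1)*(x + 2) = x^3 + 2*x^2 - x - 2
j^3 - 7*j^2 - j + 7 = (j - 7)*(j - 1)*(j + 1)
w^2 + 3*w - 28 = (w - 4)*(w + 7)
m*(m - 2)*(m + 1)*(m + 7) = m^4 + 6*m^3 - 9*m^2 - 14*m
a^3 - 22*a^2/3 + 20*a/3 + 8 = (a - 6)*(a - 2)*(a + 2/3)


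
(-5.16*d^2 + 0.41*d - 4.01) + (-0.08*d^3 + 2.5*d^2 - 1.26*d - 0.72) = -0.08*d^3 - 2.66*d^2 - 0.85*d - 4.73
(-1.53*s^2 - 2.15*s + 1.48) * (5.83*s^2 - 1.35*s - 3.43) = -8.9199*s^4 - 10.469*s^3 + 16.7788*s^2 + 5.3765*s - 5.0764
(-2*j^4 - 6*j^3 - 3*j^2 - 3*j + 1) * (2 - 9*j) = 18*j^5 + 50*j^4 + 15*j^3 + 21*j^2 - 15*j + 2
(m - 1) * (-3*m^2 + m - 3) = -3*m^3 + 4*m^2 - 4*m + 3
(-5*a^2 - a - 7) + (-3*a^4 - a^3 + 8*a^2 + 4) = -3*a^4 - a^3 + 3*a^2 - a - 3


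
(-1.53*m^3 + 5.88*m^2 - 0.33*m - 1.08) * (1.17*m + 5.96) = -1.7901*m^4 - 2.2392*m^3 + 34.6587*m^2 - 3.2304*m - 6.4368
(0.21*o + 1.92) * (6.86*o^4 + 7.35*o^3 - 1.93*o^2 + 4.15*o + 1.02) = 1.4406*o^5 + 14.7147*o^4 + 13.7067*o^3 - 2.8341*o^2 + 8.1822*o + 1.9584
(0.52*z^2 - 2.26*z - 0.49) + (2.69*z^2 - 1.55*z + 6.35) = 3.21*z^2 - 3.81*z + 5.86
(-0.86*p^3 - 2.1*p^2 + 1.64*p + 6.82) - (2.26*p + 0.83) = -0.86*p^3 - 2.1*p^2 - 0.62*p + 5.99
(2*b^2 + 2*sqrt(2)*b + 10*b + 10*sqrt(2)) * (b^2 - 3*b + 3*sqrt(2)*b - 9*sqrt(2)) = 2*b^4 + 4*b^3 + 8*sqrt(2)*b^3 - 18*b^2 + 16*sqrt(2)*b^2 - 120*sqrt(2)*b + 24*b - 180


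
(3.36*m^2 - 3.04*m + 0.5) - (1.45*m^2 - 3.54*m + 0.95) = 1.91*m^2 + 0.5*m - 0.45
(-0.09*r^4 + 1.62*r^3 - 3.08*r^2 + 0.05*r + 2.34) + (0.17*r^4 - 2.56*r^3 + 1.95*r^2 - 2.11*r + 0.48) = 0.08*r^4 - 0.94*r^3 - 1.13*r^2 - 2.06*r + 2.82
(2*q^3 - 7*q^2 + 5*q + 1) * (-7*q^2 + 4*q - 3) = -14*q^5 + 57*q^4 - 69*q^3 + 34*q^2 - 11*q - 3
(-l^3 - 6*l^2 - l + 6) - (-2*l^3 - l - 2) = l^3 - 6*l^2 + 8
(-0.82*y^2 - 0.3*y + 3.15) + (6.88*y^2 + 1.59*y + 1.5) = 6.06*y^2 + 1.29*y + 4.65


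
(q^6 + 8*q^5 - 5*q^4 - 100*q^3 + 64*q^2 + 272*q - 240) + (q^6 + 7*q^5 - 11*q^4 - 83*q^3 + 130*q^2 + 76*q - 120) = 2*q^6 + 15*q^5 - 16*q^4 - 183*q^3 + 194*q^2 + 348*q - 360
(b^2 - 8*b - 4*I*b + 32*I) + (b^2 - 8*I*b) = 2*b^2 - 8*b - 12*I*b + 32*I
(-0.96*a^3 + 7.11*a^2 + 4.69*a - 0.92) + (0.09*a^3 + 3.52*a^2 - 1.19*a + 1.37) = -0.87*a^3 + 10.63*a^2 + 3.5*a + 0.45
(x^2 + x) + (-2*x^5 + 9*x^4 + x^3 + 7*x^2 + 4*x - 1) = -2*x^5 + 9*x^4 + x^3 + 8*x^2 + 5*x - 1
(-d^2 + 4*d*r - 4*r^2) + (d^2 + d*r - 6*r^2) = 5*d*r - 10*r^2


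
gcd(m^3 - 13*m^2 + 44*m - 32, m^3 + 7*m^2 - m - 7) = m - 1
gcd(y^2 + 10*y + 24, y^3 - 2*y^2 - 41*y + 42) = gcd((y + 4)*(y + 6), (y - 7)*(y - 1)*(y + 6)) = y + 6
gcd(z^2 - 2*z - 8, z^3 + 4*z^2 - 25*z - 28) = z - 4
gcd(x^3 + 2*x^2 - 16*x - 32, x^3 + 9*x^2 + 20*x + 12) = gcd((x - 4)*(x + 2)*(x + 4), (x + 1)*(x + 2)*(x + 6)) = x + 2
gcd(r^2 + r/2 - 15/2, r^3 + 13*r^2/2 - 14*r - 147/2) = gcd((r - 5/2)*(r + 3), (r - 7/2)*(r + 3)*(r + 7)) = r + 3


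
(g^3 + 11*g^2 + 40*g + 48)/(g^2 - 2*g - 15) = (g^2 + 8*g + 16)/(g - 5)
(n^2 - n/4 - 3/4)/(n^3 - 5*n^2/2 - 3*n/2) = (-4*n^2 + n + 3)/(2*n*(-2*n^2 + 5*n + 3))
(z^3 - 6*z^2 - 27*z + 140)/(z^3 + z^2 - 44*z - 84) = (z^2 + z - 20)/(z^2 + 8*z + 12)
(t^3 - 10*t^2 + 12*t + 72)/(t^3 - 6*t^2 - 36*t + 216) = (t + 2)/(t + 6)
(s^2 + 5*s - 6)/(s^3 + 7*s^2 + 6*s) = (s - 1)/(s*(s + 1))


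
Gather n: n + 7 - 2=n + 5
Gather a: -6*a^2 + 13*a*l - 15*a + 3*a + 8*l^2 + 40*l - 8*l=-6*a^2 + a*(13*l - 12) + 8*l^2 + 32*l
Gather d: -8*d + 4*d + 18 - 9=9 - 4*d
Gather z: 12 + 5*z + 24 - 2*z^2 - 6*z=-2*z^2 - z + 36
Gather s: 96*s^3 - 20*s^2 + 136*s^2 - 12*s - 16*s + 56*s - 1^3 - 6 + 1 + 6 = 96*s^3 + 116*s^2 + 28*s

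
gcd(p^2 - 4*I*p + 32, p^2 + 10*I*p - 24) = p + 4*I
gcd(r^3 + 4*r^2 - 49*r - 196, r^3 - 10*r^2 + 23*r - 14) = r - 7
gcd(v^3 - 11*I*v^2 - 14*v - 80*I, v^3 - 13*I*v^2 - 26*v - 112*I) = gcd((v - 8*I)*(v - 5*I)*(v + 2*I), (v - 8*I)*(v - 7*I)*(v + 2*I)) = v^2 - 6*I*v + 16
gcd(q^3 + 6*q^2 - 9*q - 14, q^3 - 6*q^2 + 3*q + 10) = q^2 - q - 2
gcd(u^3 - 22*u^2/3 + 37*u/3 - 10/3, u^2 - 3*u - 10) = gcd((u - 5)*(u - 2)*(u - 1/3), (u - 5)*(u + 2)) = u - 5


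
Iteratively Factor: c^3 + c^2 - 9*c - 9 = (c + 1)*(c^2 - 9) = (c + 1)*(c + 3)*(c - 3)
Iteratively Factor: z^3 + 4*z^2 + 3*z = (z + 3)*(z^2 + z) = (z + 1)*(z + 3)*(z)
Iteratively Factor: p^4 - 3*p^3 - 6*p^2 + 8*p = (p + 2)*(p^3 - 5*p^2 + 4*p) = (p - 1)*(p + 2)*(p^2 - 4*p) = (p - 4)*(p - 1)*(p + 2)*(p)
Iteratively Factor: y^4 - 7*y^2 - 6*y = (y + 1)*(y^3 - y^2 - 6*y) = (y - 3)*(y + 1)*(y^2 + 2*y) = (y - 3)*(y + 1)*(y + 2)*(y)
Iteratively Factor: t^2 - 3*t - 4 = (t + 1)*(t - 4)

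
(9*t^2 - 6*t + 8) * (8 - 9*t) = -81*t^3 + 126*t^2 - 120*t + 64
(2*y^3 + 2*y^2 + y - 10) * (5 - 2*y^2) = -4*y^5 - 4*y^4 + 8*y^3 + 30*y^2 + 5*y - 50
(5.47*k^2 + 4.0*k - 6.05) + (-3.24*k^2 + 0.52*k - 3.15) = 2.23*k^2 + 4.52*k - 9.2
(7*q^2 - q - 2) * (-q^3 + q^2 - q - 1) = -7*q^5 + 8*q^4 - 6*q^3 - 8*q^2 + 3*q + 2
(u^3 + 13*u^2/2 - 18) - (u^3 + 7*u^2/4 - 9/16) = 19*u^2/4 - 279/16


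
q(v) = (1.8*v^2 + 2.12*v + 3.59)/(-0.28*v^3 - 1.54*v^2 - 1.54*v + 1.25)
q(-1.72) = 6.86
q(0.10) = 3.54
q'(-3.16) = 37.69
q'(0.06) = 6.88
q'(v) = (3.6*v + 2.12)/(-0.28*v^3 - 1.54*v^2 - 1.54*v + 1.25) + (0.84*v^2 + 3.08*v + 1.54)*(1.8*v^2 + 2.12*v + 3.59)/(-0.28*v^3 - 1.54*v^2 - 1.54*v + 1.25)^2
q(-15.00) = 0.60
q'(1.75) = 0.98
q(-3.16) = -34.88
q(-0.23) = 2.10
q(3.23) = -1.00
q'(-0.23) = 2.05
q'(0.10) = 8.37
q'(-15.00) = 0.06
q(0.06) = 3.23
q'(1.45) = 1.71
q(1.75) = -1.67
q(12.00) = -0.40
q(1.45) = -2.06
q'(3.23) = 0.22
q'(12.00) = 0.03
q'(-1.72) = -16.68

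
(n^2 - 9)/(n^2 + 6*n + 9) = (n - 3)/(n + 3)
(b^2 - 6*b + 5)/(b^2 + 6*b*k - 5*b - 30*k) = (b - 1)/(b + 6*k)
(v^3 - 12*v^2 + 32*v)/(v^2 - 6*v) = (v^2 - 12*v + 32)/(v - 6)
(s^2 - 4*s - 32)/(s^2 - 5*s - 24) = (s + 4)/(s + 3)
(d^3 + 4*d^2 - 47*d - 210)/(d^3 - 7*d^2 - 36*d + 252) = (d + 5)/(d - 6)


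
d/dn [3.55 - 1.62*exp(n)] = -1.62*exp(n)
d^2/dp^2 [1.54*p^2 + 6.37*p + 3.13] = 3.08000000000000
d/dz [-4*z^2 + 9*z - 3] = 9 - 8*z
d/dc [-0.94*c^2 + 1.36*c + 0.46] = 1.36 - 1.88*c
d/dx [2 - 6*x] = -6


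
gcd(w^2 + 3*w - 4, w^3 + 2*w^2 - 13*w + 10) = w - 1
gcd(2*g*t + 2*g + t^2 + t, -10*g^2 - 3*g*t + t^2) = 2*g + t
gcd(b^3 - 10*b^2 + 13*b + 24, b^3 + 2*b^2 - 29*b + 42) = b - 3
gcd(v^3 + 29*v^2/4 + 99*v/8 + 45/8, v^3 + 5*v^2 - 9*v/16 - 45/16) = v^2 + 23*v/4 + 15/4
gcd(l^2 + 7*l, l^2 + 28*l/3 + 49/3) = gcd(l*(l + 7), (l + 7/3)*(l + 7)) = l + 7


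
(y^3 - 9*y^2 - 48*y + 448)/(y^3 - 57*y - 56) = (y - 8)/(y + 1)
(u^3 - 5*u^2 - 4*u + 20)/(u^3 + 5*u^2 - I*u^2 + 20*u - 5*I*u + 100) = (u^3 - 5*u^2 - 4*u + 20)/(u^3 + u^2*(5 - I) + 5*u*(4 - I) + 100)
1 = 1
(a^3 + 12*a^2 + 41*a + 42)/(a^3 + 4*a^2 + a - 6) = (a + 7)/(a - 1)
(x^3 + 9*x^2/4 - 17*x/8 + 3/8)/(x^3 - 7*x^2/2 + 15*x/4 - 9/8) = (4*x^2 + 11*x - 3)/(4*x^2 - 12*x + 9)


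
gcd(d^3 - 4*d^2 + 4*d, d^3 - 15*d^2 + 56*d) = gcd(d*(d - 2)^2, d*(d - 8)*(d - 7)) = d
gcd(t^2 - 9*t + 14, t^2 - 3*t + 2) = t - 2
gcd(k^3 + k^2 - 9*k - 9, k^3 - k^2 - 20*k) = 1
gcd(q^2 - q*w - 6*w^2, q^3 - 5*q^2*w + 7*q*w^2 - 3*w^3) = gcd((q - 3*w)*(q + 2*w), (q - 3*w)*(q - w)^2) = q - 3*w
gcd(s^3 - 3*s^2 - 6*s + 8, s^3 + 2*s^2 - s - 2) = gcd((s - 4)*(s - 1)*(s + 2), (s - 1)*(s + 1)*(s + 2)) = s^2 + s - 2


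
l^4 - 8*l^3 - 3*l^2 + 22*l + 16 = (l - 8)*(l - 2)*(l + 1)^2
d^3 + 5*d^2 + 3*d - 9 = (d - 1)*(d + 3)^2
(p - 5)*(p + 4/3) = p^2 - 11*p/3 - 20/3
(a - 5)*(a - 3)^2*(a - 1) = a^4 - 12*a^3 + 50*a^2 - 84*a + 45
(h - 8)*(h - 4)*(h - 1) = h^3 - 13*h^2 + 44*h - 32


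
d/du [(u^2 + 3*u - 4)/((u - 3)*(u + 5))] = (-u^2 - 22*u - 37)/(u^4 + 4*u^3 - 26*u^2 - 60*u + 225)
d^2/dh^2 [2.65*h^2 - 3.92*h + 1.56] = 5.30000000000000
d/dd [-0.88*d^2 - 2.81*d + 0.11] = -1.76*d - 2.81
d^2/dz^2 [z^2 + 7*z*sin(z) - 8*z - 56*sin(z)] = -7*z*sin(z) + 56*sin(z) + 14*cos(z) + 2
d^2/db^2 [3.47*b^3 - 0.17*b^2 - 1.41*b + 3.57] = 20.82*b - 0.34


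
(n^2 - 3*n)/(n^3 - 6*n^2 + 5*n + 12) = n/(n^2 - 3*n - 4)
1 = 1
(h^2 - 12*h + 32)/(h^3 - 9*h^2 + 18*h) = (h^2 - 12*h + 32)/(h*(h^2 - 9*h + 18))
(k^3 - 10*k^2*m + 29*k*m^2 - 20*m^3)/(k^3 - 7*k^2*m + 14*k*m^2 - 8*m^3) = (k - 5*m)/(k - 2*m)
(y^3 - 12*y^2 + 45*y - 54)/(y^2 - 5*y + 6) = (y^2 - 9*y + 18)/(y - 2)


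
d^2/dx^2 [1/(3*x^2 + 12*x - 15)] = 2*(-x^2 - 4*x + 4*(x + 2)^2 + 5)/(3*(x^2 + 4*x - 5)^3)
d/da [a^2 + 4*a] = 2*a + 4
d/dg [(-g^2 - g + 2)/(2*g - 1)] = (-2*g^2 + 2*g - 3)/(4*g^2 - 4*g + 1)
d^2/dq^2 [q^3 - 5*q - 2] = 6*q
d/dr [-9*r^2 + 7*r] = 7 - 18*r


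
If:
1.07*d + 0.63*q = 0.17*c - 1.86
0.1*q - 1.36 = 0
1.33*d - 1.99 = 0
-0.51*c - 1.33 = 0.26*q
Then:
No Solution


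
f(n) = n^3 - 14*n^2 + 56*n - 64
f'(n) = 3*n^2 - 28*n + 56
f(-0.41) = -89.38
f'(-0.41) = 67.98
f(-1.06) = -140.28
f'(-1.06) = 89.05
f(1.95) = -0.62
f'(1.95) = 12.81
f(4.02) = -0.16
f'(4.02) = -8.08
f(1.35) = -11.45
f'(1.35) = 23.67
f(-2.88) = -365.29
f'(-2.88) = 161.52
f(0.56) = -36.85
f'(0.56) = 41.26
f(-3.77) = -527.68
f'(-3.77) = 204.20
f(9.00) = 35.00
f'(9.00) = 47.00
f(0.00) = -64.00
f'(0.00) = 56.00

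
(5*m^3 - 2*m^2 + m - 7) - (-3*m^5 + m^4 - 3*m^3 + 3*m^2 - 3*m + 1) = 3*m^5 - m^4 + 8*m^3 - 5*m^2 + 4*m - 8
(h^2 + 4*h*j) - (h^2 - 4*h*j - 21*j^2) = 8*h*j + 21*j^2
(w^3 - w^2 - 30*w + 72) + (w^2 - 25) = w^3 - 30*w + 47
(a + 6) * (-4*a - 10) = -4*a^2 - 34*a - 60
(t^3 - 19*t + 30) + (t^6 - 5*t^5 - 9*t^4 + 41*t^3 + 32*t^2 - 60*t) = t^6 - 5*t^5 - 9*t^4 + 42*t^3 + 32*t^2 - 79*t + 30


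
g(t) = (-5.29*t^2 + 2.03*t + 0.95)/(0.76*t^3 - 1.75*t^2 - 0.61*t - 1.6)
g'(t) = (2.03 - 10.58*t)/(0.76*t^3 - 1.75*t^2 - 0.61*t - 1.6) + (-5.29*t^2 + 2.03*t + 0.95)*(-2.28*t^2 + 3.5*t + 0.61)/(0.76*t^3 - 1.75*t^2 - 0.61*t - 1.6)^2 = (4.0204*t^4 - 3.0856*t^3 + 4.6134*t^2 + 20.253*t - 2.6685)/(0.5776*t^6 - 2.66*t^5 + 2.1353*t^4 - 0.297000000000001*t^3 + 5.9721*t^2 + 1.952*t + 2.56)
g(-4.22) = 1.17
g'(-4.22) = 0.20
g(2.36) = 8.48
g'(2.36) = 19.81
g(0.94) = 0.59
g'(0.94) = 2.20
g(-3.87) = 1.24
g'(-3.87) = 0.22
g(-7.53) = 0.75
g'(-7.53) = 0.08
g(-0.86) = 1.65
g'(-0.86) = -1.54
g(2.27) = 6.97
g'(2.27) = 14.22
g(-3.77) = 1.26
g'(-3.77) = 0.23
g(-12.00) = 0.50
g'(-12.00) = 0.04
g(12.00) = -0.70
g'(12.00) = 0.07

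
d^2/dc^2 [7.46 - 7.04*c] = 0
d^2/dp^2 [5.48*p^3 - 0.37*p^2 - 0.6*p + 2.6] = 32.88*p - 0.74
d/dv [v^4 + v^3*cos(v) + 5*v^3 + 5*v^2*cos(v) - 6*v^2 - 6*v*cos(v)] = -v^3*sin(v) + 4*v^3 - 5*v^2*sin(v) + 3*v^2*cos(v) + 15*v^2 + 6*v*sin(v) + 10*v*cos(v) - 12*v - 6*cos(v)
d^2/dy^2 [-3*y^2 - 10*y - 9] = -6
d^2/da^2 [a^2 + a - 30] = 2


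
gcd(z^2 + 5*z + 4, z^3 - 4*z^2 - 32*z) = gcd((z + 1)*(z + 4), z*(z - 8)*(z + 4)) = z + 4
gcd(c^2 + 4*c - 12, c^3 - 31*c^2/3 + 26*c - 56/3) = c - 2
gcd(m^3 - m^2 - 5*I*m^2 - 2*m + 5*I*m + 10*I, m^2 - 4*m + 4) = m - 2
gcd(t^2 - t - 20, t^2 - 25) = t - 5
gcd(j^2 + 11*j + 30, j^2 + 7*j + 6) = j + 6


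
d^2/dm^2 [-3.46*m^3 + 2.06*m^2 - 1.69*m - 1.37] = 4.12 - 20.76*m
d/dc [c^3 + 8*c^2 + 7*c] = 3*c^2 + 16*c + 7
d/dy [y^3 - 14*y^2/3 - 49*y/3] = 3*y^2 - 28*y/3 - 49/3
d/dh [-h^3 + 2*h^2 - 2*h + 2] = -3*h^2 + 4*h - 2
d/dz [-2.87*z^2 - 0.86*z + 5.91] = -5.74*z - 0.86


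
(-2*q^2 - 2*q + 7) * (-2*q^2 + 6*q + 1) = 4*q^4 - 8*q^3 - 28*q^2 + 40*q + 7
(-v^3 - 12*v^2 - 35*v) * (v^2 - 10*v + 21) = -v^5 - 2*v^4 + 64*v^3 + 98*v^2 - 735*v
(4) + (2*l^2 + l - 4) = 2*l^2 + l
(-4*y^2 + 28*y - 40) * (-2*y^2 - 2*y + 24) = 8*y^4 - 48*y^3 - 72*y^2 + 752*y - 960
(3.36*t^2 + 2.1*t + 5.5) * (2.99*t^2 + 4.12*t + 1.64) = 10.0464*t^4 + 20.1222*t^3 + 30.6074*t^2 + 26.104*t + 9.02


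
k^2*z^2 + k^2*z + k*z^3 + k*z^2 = z*(k + z)*(k*z + k)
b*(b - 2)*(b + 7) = b^3 + 5*b^2 - 14*b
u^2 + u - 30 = (u - 5)*(u + 6)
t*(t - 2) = t^2 - 2*t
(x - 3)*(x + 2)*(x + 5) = x^3 + 4*x^2 - 11*x - 30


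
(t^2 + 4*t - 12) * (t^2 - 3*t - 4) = t^4 + t^3 - 28*t^2 + 20*t + 48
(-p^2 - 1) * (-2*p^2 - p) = 2*p^4 + p^3 + 2*p^2 + p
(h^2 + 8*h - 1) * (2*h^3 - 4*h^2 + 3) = 2*h^5 + 12*h^4 - 34*h^3 + 7*h^2 + 24*h - 3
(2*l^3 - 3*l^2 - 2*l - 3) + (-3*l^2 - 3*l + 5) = 2*l^3 - 6*l^2 - 5*l + 2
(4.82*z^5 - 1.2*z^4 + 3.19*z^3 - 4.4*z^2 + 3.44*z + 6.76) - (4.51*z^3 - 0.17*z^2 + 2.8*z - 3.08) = 4.82*z^5 - 1.2*z^4 - 1.32*z^3 - 4.23*z^2 + 0.64*z + 9.84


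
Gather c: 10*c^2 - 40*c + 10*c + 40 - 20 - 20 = 10*c^2 - 30*c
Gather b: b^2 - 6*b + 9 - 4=b^2 - 6*b + 5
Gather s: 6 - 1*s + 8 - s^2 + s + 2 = 16 - s^2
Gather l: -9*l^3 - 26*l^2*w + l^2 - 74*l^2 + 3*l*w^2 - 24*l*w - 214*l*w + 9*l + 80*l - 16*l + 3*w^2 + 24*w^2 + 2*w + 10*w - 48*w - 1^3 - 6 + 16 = -9*l^3 + l^2*(-26*w - 73) + l*(3*w^2 - 238*w + 73) + 27*w^2 - 36*w + 9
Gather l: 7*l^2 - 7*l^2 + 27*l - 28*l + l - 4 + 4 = 0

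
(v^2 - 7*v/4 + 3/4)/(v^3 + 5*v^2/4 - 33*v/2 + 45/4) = (v - 1)/(v^2 + 2*v - 15)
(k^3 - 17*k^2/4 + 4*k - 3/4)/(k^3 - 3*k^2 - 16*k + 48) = (4*k^2 - 5*k + 1)/(4*(k^2 - 16))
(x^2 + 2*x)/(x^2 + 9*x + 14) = x/(x + 7)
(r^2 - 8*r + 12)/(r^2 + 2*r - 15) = (r^2 - 8*r + 12)/(r^2 + 2*r - 15)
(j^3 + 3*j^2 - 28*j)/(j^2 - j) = (j^2 + 3*j - 28)/(j - 1)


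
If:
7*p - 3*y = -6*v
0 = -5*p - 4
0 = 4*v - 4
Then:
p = -4/5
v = 1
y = 2/15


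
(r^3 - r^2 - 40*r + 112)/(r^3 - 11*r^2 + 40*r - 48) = (r + 7)/(r - 3)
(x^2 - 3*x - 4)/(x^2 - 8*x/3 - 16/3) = 3*(x + 1)/(3*x + 4)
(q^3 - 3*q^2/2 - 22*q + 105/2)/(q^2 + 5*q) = q - 13/2 + 21/(2*q)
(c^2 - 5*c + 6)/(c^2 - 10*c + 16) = (c - 3)/(c - 8)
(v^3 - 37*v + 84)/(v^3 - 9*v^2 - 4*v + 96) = (v^2 + 4*v - 21)/(v^2 - 5*v - 24)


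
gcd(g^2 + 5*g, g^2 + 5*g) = g^2 + 5*g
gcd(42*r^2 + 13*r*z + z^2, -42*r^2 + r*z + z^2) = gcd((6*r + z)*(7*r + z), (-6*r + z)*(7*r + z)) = 7*r + z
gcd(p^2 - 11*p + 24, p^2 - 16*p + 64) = p - 8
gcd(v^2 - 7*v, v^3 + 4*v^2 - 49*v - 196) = v - 7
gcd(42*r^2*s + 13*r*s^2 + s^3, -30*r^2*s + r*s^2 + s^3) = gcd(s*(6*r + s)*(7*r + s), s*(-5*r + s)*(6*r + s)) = 6*r*s + s^2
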